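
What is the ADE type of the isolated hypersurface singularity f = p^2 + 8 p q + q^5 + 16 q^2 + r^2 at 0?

A4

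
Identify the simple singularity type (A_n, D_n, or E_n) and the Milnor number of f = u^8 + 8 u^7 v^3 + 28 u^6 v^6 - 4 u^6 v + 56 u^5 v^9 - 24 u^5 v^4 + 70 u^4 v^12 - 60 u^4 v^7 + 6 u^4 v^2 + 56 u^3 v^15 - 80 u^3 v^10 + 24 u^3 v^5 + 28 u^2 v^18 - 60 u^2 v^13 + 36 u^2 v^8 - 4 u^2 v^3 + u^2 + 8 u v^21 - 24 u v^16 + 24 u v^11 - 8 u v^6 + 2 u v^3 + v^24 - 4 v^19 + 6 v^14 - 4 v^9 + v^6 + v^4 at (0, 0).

Type A_3, Milnor number mu = 3.

The Hessian of f at 0 is [[2, 0], [0, 0]] with rank 1, so corank 1. A Groebner basis of the Jacobian ideal J(f) in C{u,v} is {v^3, u}; counting standard monomials gives mu = 3. Corank 1: A-series; mu = 3 gives A_3.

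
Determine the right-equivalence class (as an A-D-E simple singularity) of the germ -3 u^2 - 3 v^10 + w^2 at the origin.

A9

The Hessian of f at 0 has rank 2. Corank 1: A-series; mu = 9 gives A_9.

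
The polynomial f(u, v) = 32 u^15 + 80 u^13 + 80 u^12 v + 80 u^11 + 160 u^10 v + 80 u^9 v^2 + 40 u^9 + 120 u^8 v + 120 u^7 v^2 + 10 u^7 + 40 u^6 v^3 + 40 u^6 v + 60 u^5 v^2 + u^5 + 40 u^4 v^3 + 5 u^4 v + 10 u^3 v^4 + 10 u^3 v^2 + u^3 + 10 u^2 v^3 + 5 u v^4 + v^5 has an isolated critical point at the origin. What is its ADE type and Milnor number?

Type E8, Milnor number mu = 8.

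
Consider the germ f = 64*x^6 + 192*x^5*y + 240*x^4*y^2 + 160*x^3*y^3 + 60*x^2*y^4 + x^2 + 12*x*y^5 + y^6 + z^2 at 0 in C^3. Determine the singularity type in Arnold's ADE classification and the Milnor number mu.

Type A_{5}, Milnor number mu = 5.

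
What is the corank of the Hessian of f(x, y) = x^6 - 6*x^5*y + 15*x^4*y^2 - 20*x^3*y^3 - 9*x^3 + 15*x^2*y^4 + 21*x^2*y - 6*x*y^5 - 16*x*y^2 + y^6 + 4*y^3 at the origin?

2

The Hessian at 0 is [[0, 0], [0, 0]] of rank 0; hence corank 2.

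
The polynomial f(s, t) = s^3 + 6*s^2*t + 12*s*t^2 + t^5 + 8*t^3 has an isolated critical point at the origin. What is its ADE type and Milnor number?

Type E_{8}, Milnor number mu = 8.

The Hessian of f at 0 has rank 0. Corank 2; j^3 = (s + 2*t)^3 is a perfect cube, so E-series; the 5-jet and mu = 8 give E_8.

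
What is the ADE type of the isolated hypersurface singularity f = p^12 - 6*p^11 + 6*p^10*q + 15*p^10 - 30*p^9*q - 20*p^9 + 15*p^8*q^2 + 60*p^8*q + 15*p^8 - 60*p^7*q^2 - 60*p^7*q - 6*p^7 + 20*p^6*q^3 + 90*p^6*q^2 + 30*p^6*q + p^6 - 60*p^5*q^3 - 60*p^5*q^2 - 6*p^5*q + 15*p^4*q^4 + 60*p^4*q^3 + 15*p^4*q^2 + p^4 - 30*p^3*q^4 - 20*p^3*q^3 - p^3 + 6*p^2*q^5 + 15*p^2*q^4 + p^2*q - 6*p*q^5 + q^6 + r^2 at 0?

The Hessian of f at 0 has rank 1. Corank 2; j^3 = -p^2*(p - q) has shape L^2 M (L != M), so D-series; mu = 7 gives D_7.

D_7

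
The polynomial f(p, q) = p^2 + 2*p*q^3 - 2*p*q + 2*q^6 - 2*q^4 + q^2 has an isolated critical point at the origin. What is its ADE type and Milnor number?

The Hessian of f at 0 has rank 1. Corank 1: A-series; mu = 5 gives A_5.

Type A_{5}, Milnor number mu = 5.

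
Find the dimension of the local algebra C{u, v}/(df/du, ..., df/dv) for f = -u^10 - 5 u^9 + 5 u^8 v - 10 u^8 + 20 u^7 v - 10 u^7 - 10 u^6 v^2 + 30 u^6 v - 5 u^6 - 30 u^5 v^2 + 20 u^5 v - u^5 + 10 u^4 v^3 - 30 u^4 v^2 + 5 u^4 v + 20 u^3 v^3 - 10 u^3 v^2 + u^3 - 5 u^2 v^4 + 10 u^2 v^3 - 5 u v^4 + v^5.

The Hessian of f at 0 has rank 0. Corank 2; j^3 = u^3 is a perfect cube, so E-series; the 5-jet and mu = 8 give E_8.

8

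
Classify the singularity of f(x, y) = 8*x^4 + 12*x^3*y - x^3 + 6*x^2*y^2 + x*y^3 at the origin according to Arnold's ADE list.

E7

The Hessian of f at 0 has rank 0. Corank 2; j^3 = -x^3 is a perfect cube, so E-series; the 4-jet and mu = 7 give E_7.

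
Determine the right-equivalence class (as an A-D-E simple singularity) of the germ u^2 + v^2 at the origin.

The Hessian of f at 0 has rank 2. Corank 0: nondegenerate Morse point, so A_1.

A_1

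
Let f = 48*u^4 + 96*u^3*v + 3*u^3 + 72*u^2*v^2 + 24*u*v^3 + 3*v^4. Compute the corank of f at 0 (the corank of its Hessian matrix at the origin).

2

Hessian at 0 has rank 0.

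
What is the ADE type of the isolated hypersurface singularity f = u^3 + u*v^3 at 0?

The Hessian of f at 0 has rank 0. Corank 2; j^3 = u^3 is a perfect cube, so E-series; the 4-jet and mu = 7 give E_7.

E_{7}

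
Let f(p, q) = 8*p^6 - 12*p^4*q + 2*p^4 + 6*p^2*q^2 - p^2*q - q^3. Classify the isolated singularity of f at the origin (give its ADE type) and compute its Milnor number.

Type D4, Milnor number mu = 4.

The Hessian of f at 0 is [[0, 0], [0, 0]] with rank 0, so corank 2. A Groebner basis of the Jacobian ideal J(f) in C{p,q} is {q^3, p^2 + 3*q^2, p*q}; counting standard monomials gives mu = 4. Corank 2; j^3 = -q*(p^2 + q^2) splits into three distinct lines over C (the quadratic factor has nonzero discriminant), so D_4.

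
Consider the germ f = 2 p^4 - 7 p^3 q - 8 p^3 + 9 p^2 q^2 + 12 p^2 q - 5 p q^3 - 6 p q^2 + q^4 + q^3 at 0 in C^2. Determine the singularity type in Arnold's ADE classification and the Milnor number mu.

Type E_{7}, Milnor number mu = 7.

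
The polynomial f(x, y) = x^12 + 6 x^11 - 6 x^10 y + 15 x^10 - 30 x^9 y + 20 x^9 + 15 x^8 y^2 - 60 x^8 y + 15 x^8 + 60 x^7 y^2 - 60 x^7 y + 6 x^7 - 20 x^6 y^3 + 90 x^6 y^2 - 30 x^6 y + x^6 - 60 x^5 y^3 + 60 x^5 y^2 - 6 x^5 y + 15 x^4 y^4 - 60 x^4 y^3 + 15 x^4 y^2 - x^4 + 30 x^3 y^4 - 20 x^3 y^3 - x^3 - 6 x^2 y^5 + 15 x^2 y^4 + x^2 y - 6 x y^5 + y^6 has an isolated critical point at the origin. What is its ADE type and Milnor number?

The Hessian of f at 0 has rank 0. Corank 2; j^3 = -x^2*(x - y) has shape L^2 M (L != M), so D-series; mu = 7 gives D_7.

Type D7, Milnor number mu = 7.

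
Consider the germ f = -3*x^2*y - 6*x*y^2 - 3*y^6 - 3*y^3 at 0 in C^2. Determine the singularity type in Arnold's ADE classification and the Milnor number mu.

Type D_{7}, Milnor number mu = 7.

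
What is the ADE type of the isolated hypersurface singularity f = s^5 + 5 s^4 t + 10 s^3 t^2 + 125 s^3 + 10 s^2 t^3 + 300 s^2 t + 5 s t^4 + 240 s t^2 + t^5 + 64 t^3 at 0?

The Hessian of f at 0 is [[0, 0], [0, 0]] with rank 0, so corank 2. A Groebner basis of the Jacobian ideal J(f) in C{s,t} is {t^5, s*t^3 + 17*t^4/20, s^2 + 8*s*t/5 + 16*t^2/25}; counting standard monomials gives mu = 8. Corank 2; j^3 = (5*s + 4*t)^3 is a perfect cube, so E-series; the 5-jet and mu = 8 give E_8.

E8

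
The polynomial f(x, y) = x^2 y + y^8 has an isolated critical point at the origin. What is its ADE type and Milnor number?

Type D_{9}, Milnor number mu = 9.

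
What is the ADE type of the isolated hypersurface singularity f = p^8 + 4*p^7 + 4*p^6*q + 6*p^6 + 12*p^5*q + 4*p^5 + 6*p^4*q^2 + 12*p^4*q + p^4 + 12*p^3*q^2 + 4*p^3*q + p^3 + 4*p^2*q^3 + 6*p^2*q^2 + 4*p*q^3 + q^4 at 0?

E6

The Hessian of f at 0 is [[0, 0], [0, 0]] with rank 0, so corank 2. A Groebner basis of the Jacobian ideal J(f) in C{p,q} is {q^4, p*q^2 + q^3/3, p^2}; counting standard monomials gives mu = 6. Corank 2; j^3 = p^3 is a perfect cube, so E-series; the 4-jet and mu = 6 give E_6.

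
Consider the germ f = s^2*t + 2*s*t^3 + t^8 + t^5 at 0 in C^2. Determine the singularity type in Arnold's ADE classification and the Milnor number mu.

The Hessian of f at 0 has rank 0. Corank 2; j^3 = s^2*t has shape L^2 M (L != M), so D-series; mu = 9 gives D_9.

Type D_{9}, Milnor number mu = 9.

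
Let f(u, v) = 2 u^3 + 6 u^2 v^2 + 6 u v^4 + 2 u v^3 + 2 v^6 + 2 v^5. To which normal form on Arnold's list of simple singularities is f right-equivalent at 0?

E7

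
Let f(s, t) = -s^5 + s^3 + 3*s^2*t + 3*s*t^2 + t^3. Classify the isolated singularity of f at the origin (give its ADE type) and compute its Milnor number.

Type E8, Milnor number mu = 8.

The Hessian of f at 0 is [[0, 0], [0, 0]] with rank 0, so corank 2. A Groebner basis of the Jacobian ideal J(f) in C{s,t} is {t^5, s*t^3 + 3*t^4/4, s^2 + 2*s*t + t^2}; counting standard monomials gives mu = 8. Corank 2; j^3 = (s + t)^3 is a perfect cube, so E-series; the 5-jet and mu = 8 give E_8.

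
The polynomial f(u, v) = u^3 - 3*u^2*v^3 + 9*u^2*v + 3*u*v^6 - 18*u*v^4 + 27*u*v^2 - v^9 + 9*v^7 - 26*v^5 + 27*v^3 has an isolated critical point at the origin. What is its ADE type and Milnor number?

Type E8, Milnor number mu = 8.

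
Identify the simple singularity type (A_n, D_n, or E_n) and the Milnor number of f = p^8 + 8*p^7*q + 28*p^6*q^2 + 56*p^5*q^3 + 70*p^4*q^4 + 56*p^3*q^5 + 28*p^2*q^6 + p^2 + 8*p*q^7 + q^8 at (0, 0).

The Hessian of f at 0 has rank 1. Corank 1: A-series; mu = 7 gives A_7.

Type A7, Milnor number mu = 7.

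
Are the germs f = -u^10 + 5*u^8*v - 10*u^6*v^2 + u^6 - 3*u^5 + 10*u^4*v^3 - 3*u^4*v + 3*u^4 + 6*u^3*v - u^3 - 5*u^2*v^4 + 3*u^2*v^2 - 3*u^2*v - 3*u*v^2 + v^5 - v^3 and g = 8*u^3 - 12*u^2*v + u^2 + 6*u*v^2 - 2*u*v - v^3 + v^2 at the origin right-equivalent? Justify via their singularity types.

No.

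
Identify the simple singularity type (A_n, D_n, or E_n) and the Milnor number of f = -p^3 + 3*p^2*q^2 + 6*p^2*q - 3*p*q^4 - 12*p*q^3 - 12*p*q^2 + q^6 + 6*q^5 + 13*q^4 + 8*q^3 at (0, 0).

The Hessian of f at 0 has rank 0. Corank 2; j^3 = -(p - 2*q)^3 is a perfect cube, so E-series; the 4-jet and mu = 6 give E_6.

Type E_{6}, Milnor number mu = 6.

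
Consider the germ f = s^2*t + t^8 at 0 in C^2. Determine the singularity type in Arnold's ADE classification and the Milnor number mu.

Type D9, Milnor number mu = 9.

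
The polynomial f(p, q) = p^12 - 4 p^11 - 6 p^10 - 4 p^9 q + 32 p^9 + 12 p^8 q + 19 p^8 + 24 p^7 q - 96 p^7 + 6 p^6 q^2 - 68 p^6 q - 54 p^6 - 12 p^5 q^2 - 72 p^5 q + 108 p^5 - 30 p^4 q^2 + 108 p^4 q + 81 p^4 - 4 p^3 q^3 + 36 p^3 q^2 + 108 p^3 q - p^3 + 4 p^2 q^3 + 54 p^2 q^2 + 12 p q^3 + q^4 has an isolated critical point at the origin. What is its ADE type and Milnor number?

The Hessian of f at 0 is [[0, 0], [0, 0]] with rank 0, so corank 2. A Groebner basis of the Jacobian ideal J(f) in C{p,q} is {q^4, p*q^2 + q^3/9, p^2}; counting standard monomials gives mu = 6. Corank 2; j^3 = -p^3 is a perfect cube, so E-series; the 4-jet and mu = 6 give E_6.

Type E_6, Milnor number mu = 6.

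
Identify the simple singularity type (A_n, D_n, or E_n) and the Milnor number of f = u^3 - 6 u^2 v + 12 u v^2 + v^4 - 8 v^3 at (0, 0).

Type E_{6}, Milnor number mu = 6.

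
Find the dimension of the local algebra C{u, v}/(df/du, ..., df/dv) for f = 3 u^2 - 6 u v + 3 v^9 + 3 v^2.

8

The Hessian of f at 0 is [[6, -6], [-6, 6]] with rank 1, so corank 1. A Groebner basis of the Jacobian ideal J(f) in C{u,v} is {v^8, u - v}; counting standard monomials gives mu = 8. Corank 1: A-series; mu = 8 gives A_8.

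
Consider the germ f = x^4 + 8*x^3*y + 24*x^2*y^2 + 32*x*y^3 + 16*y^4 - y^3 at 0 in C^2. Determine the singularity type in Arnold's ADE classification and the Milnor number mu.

The Hessian of f at 0 has rank 0. Corank 2; j^3 = -y^3 is a perfect cube, so E-series; the 4-jet and mu = 6 give E_6.

Type E_{6}, Milnor number mu = 6.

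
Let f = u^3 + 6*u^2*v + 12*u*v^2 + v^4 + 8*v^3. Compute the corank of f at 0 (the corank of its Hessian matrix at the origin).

2

Hessian at 0 has rank 0.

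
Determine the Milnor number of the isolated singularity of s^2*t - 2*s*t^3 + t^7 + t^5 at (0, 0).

8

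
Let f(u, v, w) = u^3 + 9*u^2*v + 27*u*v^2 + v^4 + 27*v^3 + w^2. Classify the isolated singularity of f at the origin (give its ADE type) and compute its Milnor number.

Type E_{6}, Milnor number mu = 6.

The Hessian of f at 0 has rank 1. Corank 2; j^3 = (u + 3*v)^3 is a perfect cube, so E-series; the 4-jet and mu = 6 give E_6.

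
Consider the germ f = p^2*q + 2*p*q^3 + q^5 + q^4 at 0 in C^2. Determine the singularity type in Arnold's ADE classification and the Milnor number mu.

The Hessian of f at 0 has rank 0. Corank 2; j^3 = p^2*q has shape L^2 M (L != M), so D-series; mu = 5 gives D_5.

Type D_5, Milnor number mu = 5.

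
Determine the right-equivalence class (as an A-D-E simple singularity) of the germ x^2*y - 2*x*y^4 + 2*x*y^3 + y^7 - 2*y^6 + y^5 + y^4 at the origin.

The Hessian of f at 0 is [[0, 0], [0, 0]] with rank 0, so corank 2. A Groebner basis of the Jacobian ideal J(f) in C{x,y} is {x*y^2, x*y + y^3, x^2 - 4*x*y}; counting standard monomials gives mu = 5. Corank 2; j^3 = x^2*y has shape L^2 M (L != M), so D-series; mu = 5 gives D_5.

D5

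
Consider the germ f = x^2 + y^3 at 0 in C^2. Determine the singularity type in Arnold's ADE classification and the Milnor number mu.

The Hessian of f at 0 is [[2, 0], [0, 0]] with rank 1, so corank 1. A Groebner basis of the Jacobian ideal J(f) in C{x,y} is {y^2, x}; counting standard monomials gives mu = 2. Corank 1: A-series; mu = 2 gives A_2.

Type A2, Milnor number mu = 2.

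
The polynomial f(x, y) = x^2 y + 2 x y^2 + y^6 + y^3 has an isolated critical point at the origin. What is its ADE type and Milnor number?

The Hessian of f at 0 is [[0, 0], [0, 0]] with rank 0, so corank 2. A Groebner basis of the Jacobian ideal J(f) in C{x,y} is {x^2/6 + y^5 - y^2/6, x^3 + y^3, x*y + y^2}; counting standard monomials gives mu = 7. Corank 2; j^3 = y*(x + y)^2 has shape L^2 M (L != M), so D-series; mu = 7 gives D_7.

Type D_7, Milnor number mu = 7.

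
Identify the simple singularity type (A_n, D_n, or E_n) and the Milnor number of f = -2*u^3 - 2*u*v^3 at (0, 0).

Type E7, Milnor number mu = 7.

The Hessian of f at 0 has rank 0. Corank 2; j^3 = -2*u^3 is a perfect cube, so E-series; the 4-jet and mu = 7 give E_7.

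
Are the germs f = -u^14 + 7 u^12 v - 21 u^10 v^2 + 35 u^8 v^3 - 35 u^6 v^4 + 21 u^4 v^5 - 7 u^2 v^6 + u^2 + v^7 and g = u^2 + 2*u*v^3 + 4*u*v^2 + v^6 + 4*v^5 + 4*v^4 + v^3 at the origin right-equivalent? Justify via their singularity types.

No.

The Hessian of f at 0 is [[2, 0], [0, 0]] with rank 1, so corank 1. A Groebner basis of the Jacobian ideal J(f) in C{u,v} is {v^6, u}; counting standard monomials gives mu = 6. Corank 1: A-series; mu = 6 gives A_6. The Hessian of g at 0 is [[2, 0], [0, 0]] with rank 1, so corank 1. A Groebner basis of the Jacobian ideal J(g) in C{u,v} is {v^2, u}; counting standard monomials gives mu = 2. Corank 1: A-series; mu = 2 gives A_2. f is A_6 but g is A_2, hence not right-equivalent.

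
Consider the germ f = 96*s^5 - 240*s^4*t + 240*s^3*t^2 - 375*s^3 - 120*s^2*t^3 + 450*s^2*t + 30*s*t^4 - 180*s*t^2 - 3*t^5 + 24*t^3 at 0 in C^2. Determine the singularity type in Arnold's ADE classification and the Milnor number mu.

Type E_{8}, Milnor number mu = 8.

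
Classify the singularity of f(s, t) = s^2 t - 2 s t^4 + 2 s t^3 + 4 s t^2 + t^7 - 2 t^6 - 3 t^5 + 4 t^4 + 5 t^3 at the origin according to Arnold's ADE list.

D_{4}

The Hessian of f at 0 has rank 0. Corank 2; j^3 = t*(s^2 + 4*s*t + 5*t^2) splits into three distinct lines over C (the quadratic factor has nonzero discriminant), so D_4.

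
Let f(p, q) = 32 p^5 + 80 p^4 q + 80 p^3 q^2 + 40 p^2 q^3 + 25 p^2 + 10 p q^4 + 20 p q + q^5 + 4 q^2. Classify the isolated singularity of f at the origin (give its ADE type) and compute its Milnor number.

The Hessian of f at 0 is [[50, 20], [20, 8]] with rank 1, so corank 1. A Groebner basis of the Jacobian ideal J(f) in C{p,q} is {q^4, p + 2*q/5}; counting standard monomials gives mu = 4. Corank 1: A-series; mu = 4 gives A_4.

Type A_{4}, Milnor number mu = 4.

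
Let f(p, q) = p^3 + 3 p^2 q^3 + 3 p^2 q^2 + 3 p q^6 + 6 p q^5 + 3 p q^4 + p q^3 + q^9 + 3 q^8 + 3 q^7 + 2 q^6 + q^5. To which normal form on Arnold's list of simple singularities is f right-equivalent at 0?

E_{7}

The Hessian of f at 0 has rank 0. Corank 2; j^3 = p^3 is a perfect cube, so E-series; the 4-jet and mu = 7 give E_7.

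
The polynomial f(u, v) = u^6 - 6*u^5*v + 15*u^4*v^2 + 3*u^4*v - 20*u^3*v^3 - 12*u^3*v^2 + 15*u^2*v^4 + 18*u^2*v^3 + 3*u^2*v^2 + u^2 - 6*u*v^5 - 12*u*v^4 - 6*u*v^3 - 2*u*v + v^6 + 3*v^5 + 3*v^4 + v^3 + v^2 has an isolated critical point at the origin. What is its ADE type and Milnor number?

Type A_{2}, Milnor number mu = 2.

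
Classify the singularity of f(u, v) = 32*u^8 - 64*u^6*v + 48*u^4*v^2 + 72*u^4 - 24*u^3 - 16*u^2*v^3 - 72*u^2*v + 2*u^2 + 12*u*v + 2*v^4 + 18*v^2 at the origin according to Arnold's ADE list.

A_{3}

The Hessian of f at 0 has rank 1. Corank 1: A-series; mu = 3 gives A_3.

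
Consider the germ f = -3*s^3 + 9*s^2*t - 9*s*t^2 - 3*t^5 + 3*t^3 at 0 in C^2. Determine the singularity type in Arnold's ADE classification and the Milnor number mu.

Type E_8, Milnor number mu = 8.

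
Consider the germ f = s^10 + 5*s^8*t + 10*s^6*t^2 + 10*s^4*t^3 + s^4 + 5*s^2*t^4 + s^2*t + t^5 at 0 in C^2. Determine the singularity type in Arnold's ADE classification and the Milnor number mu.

Type D6, Milnor number mu = 6.

The Hessian of f at 0 has rank 0. Corank 2; j^3 = s^2*t has shape L^2 M (L != M), so D-series; mu = 6 gives D_6.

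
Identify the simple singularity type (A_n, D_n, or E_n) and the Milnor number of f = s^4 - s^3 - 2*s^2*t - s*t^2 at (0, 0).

Type D5, Milnor number mu = 5.

The Hessian of f at 0 has rank 0. Corank 2; j^3 = -s*(s + t)^2 has shape L^2 M (L != M), so D-series; mu = 5 gives D_5.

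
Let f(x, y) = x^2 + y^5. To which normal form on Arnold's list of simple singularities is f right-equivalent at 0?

A4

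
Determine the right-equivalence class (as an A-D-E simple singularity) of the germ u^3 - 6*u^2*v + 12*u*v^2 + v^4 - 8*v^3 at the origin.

The Hessian of f at 0 has rank 0. Corank 2; j^3 = (u - 2*v)^3 is a perfect cube, so E-series; the 4-jet and mu = 6 give E_6.

E_{6}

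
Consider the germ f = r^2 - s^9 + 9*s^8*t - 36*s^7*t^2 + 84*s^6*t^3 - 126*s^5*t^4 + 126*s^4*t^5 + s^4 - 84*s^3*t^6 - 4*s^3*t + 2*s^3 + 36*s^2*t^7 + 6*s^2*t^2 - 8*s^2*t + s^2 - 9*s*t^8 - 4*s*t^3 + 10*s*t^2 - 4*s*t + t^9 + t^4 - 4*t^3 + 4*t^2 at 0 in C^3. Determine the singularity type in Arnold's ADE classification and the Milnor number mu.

The Hessian of f at 0 has rank 2. Corank 1: A-series; mu = 8 gives A_8.

Type A8, Milnor number mu = 8.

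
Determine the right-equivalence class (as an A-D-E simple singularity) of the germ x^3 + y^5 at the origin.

The Hessian of f at 0 is [[0, 0], [0, 0]] with rank 0, so corank 2. A Groebner basis of the Jacobian ideal J(f) in C{x,y} is {y^4, x^2}; counting standard monomials gives mu = 8. Corank 2; j^3 = x^3 is a perfect cube, so E-series; the 5-jet and mu = 8 give E_8.

E8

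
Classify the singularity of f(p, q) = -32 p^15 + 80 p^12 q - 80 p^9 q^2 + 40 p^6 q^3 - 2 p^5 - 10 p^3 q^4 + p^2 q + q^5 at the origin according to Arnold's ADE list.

D_{6}

The Hessian of f at 0 has rank 0. Corank 2; j^3 = p^2*q has shape L^2 M (L != M), so D-series; mu = 6 gives D_6.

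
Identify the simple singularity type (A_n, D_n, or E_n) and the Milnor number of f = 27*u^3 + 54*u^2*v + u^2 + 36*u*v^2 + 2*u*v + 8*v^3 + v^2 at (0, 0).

Type A_2, Milnor number mu = 2.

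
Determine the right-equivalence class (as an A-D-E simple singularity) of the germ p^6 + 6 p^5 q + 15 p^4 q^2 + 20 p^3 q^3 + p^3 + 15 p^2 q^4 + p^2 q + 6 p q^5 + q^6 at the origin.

D_7

The Hessian of f at 0 has rank 0. Corank 2; j^3 = p^2*(p + q) has shape L^2 M (L != M), so D-series; mu = 7 gives D_7.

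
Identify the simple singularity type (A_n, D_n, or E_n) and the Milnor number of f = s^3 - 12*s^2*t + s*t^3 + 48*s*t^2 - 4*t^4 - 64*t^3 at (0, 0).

Type E_7, Milnor number mu = 7.

The Hessian of f at 0 is [[0, 0], [0, 0]] with rank 0, so corank 2. A Groebner basis of the Jacobian ideal J(f) in C{s,t} is {s^3 - 12*s^2*t - 384*s^2 + 3072*s*t - 6144*t^2, 12*s^2 + s*t^2 - 96*s*t + 192*t^2, 3*s^2 - 24*s*t + t^3 + 48*t^2}; counting standard monomials gives mu = 7. Corank 2; j^3 = (s - 4*t)^3 is a perfect cube, so E-series; the 4-jet and mu = 7 give E_7.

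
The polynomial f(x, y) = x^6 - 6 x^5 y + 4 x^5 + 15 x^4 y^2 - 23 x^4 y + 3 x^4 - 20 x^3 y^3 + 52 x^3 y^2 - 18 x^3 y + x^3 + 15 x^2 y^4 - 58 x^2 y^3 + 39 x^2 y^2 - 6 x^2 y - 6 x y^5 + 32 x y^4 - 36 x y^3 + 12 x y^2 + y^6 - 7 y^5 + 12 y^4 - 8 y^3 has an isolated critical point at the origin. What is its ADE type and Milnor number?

Type E_8, Milnor number mu = 8.

The Hessian of f at 0 has rank 0. Corank 2; j^3 = (x - 2*y)^3 is a perfect cube, so E-series; the 5-jet and mu = 8 give E_8.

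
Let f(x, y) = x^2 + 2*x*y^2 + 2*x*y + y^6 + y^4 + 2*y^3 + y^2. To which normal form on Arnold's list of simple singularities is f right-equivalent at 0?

A_{5}

The Hessian of f at 0 has rank 1. Corank 1: A-series; mu = 5 gives A_5.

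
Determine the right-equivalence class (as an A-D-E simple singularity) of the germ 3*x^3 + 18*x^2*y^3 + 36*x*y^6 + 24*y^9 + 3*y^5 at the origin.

The Hessian of f at 0 has rank 0. Corank 2; j^3 = 3*x^3 is a perfect cube, so E-series; the 5-jet and mu = 8 give E_8.

E_{8}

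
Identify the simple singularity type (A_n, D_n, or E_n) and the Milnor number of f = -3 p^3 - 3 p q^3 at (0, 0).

Type E_7, Milnor number mu = 7.

The Hessian of f at 0 has rank 0. Corank 2; j^3 = -3*p^3 is a perfect cube, so E-series; the 4-jet and mu = 7 give E_7.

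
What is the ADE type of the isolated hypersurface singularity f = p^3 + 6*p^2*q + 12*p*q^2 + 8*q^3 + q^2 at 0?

A_{2}

The Hessian of f at 0 has rank 1. Corank 1: A-series; mu = 2 gives A_2.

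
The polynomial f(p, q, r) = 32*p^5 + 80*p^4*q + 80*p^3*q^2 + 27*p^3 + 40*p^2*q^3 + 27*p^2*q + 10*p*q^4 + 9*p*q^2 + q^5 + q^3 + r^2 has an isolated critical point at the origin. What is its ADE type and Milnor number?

The Hessian of f at 0 has rank 1. Corank 2; j^3 = (3*p + q)^3 is a perfect cube, so E-series; the 5-jet and mu = 8 give E_8.

Type E8, Milnor number mu = 8.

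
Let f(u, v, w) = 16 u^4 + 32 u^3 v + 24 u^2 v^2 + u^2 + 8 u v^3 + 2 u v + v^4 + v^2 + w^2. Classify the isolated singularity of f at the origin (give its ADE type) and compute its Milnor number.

The Hessian of f at 0 has rank 2. Corank 1: A-series; mu = 3 gives A_3.

Type A_3, Milnor number mu = 3.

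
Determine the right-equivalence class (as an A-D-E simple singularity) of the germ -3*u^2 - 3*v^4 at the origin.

The Hessian of f at 0 is [[-6, 0], [0, 0]] with rank 1, so corank 1. A Groebner basis of the Jacobian ideal J(f) in C{u,v} is {v^3, u}; counting standard monomials gives mu = 3. Corank 1: A-series; mu = 3 gives A_3.

A3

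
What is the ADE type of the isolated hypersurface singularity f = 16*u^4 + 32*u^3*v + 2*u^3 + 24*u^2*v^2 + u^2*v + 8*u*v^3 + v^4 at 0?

D_{5}

The Hessian of f at 0 has rank 0. Corank 2; j^3 = u^2*(2*u + v) has shape L^2 M (L != M), so D-series; mu = 5 gives D_5.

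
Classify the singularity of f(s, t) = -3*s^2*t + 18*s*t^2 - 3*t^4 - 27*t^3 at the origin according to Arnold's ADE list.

The Hessian of f at 0 has rank 0. Corank 2; j^3 = -3*t*(s - 3*t)^2 has shape L^2 M (L != M), so D-series; mu = 5 gives D_5.

D5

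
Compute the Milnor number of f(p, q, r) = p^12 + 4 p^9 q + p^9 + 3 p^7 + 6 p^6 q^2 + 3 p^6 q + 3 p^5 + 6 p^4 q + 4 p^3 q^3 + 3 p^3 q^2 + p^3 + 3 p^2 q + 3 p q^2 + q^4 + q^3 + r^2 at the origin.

The Hessian of f at 0 is [[0, 0, 0], [0, 0, 0], [0, 0, 2]] with rank 1, so corank 2. A Groebner basis of the Jacobian ideal J(f) in C{p,q,r} is {q^3, p^2 + 2*p*q + q^2, r}; counting standard monomials gives mu = 6. Corank 2; j^3 = (p + q)^3 is a perfect cube, so E-series; the 4-jet and mu = 6 give E_6.

6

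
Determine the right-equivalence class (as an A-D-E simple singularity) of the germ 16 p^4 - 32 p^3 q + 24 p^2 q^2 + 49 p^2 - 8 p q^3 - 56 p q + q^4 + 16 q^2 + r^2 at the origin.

A_{3}

The Hessian of f at 0 has rank 2. Corank 1: A-series; mu = 3 gives A_3.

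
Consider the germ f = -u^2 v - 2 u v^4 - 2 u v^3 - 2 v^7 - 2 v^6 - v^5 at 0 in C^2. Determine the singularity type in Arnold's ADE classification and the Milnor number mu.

Type D_8, Milnor number mu = 8.

The Hessian of f at 0 is [[0, 0], [0, 0]] with rank 0, so corank 2. A Groebner basis of the Jacobian ideal J(f) in C{u,v} is {-u^2/6 + u*v^3 - 4*u*v^2/3 + 7*u*v/6 + 7*v^3/6, u*v + v^4 + v^3, u^3 - u^2/6 - u*v^2/3 + u*v/6 + v^3/6, u^2*v + u^2/3 + 5*u*v^2/3 - 4*u*v/3 - 4*v^3/3}; counting standard monomials gives mu = 8. Corank 2; j^3 = -u^2*v has shape L^2 M (L != M), so D-series; mu = 8 gives D_8.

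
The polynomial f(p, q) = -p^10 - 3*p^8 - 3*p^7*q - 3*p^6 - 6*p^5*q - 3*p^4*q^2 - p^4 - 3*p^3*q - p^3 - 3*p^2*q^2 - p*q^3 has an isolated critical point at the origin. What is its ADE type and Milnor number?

Type E_{7}, Milnor number mu = 7.

The Hessian of f at 0 has rank 0. Corank 2; j^3 = -p^3 is a perfect cube, so E-series; the 4-jet and mu = 7 give E_7.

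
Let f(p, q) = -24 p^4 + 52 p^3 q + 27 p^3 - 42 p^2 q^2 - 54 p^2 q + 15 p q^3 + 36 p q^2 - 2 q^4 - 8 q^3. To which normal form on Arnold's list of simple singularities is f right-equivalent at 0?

E_7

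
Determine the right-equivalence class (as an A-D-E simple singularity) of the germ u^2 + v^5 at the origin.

A_4

The Hessian of f at 0 has rank 1. Corank 1: A-series; mu = 4 gives A_4.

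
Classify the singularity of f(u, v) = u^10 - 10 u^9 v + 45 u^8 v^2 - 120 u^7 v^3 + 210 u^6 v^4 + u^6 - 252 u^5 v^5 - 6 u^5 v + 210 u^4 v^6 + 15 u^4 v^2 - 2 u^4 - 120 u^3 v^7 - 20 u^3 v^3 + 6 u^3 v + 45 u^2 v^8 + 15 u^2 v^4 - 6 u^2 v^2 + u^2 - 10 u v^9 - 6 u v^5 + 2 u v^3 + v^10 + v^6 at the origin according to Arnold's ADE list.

The Hessian of f at 0 is [[2, 0], [0, 0]] with rank 1, so corank 1. A Groebner basis of the Jacobian ideal J(f) in C{u,v} is {4*u*v^2 - u + v^5 - v^3, -u^2/2 + u*v^3 - u*v/2 - v^4/2, u^3, u^2*v - u*v^2 + u/3 + v^3/3}; counting standard monomials gives mu = 9. Corank 1: A-series; mu = 9 gives A_9.

A_9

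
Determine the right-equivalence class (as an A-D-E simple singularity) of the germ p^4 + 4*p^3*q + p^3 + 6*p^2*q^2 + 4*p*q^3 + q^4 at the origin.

The Hessian of f at 0 is [[0, 0], [0, 0]] with rank 0, so corank 2. A Groebner basis of the Jacobian ideal J(f) in C{p,q} is {q^4, p*q^2 + q^3/3, p^2}; counting standard monomials gives mu = 6. Corank 2; j^3 = p^3 is a perfect cube, so E-series; the 4-jet and mu = 6 give E_6.

E_6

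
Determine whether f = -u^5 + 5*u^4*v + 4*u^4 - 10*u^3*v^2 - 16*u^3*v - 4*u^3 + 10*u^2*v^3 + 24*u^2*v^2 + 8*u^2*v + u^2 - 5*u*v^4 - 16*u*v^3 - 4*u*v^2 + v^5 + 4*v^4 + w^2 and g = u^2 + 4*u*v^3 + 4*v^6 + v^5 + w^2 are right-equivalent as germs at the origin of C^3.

Yes.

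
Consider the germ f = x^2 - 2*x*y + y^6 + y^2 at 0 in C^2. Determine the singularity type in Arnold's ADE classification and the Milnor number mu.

Type A5, Milnor number mu = 5.

The Hessian of f at 0 has rank 1. Corank 1: A-series; mu = 5 gives A_5.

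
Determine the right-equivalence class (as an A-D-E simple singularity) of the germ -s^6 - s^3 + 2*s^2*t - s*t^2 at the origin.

D7

The Hessian of f at 0 has rank 0. Corank 2; j^3 = -s*(s - t)^2 has shape L^2 M (L != M), so D-series; mu = 7 gives D_7.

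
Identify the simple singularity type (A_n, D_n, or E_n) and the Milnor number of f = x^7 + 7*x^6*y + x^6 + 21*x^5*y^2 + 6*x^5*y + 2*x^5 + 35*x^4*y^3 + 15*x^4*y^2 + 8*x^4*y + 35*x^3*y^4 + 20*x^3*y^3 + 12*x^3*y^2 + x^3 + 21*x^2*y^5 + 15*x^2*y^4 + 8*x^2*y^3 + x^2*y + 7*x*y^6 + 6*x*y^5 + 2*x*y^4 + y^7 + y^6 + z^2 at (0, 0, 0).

The Hessian of f at 0 is [[0, 0, 0], [0, 0, 0], [0, 0, 2]] with rank 1, so corank 2. A Groebner basis of the Jacobian ideal J(f) in C{x,y,z} is {x^2 + x*y + y^4, x^3, x^2*y, -x^2/6 + x*y^2, z}; counting standard monomials gives mu = 7. Corank 2; j^3 = x^2*(x + y) has shape L^2 M (L != M), so D-series; mu = 7 gives D_7.

Type D7, Milnor number mu = 7.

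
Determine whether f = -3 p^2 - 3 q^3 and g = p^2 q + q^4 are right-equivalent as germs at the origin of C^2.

The Hessian of f at 0 is [[-6, 0], [0, 0]] with rank 1, so corank 1. A Groebner basis of the Jacobian ideal J(f) in C{p,q} is {q^2, p}; counting standard monomials gives mu = 2. Corank 1: A-series; mu = 2 gives A_2. The Hessian of g at 0 is [[0, 0], [0, 0]] with rank 0, so corank 2. A Groebner basis of the Jacobian ideal J(g) in C{p,q} is {p^3, p^2/4 + q^3, p*q}; counting standard monomials gives mu = 5. Corank 2; j^3 = p^2*q has shape L^2 M (L != M), so D-series; mu = 5 gives D_5. f is A_2 but g is D_5, hence not right-equivalent.

No.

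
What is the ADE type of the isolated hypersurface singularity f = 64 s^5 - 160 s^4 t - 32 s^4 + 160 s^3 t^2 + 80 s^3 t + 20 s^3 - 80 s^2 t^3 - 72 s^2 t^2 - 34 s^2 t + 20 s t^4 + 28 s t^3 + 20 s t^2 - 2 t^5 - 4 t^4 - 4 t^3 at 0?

The Hessian of f at 0 has rank 0. Corank 2; j^3 = 2*(2*s - t)*(5*s^2 - 6*s*t + 2*t^2) splits into three distinct lines over C (the quadratic factor has nonzero discriminant), so D_4.

D_4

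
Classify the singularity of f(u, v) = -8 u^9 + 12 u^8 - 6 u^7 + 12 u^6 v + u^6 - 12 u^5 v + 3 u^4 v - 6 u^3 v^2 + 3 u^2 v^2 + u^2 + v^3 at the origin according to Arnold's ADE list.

A2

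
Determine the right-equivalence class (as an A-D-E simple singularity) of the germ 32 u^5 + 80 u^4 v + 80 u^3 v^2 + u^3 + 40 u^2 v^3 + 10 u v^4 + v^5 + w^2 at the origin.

E_{8}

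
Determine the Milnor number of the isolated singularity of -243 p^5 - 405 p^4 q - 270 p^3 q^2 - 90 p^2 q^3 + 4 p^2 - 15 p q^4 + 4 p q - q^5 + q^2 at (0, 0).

4

The Hessian of f at 0 is [[8, 4], [4, 2]] with rank 1, so corank 1. A Groebner basis of the Jacobian ideal J(f) in C{p,q} is {q^4, p + q/2}; counting standard monomials gives mu = 4. Corank 1: A-series; mu = 4 gives A_4.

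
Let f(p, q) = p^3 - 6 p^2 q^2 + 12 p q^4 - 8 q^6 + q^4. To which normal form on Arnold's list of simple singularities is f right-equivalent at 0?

E6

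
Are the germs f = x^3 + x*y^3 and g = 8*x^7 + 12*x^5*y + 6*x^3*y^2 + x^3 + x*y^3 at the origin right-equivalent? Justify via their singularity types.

The Hessian of f at 0 is [[0, 0], [0, 0]] with rank 0, so corank 2. A Groebner basis of the Jacobian ideal J(f) in C{x,y} is {x^3, x*y^2, 3*x^2 + y^3}; counting standard monomials gives mu = 7. Corank 2; j^3 = x^3 is a perfect cube, so E-series; the 4-jet and mu = 7 give E_7. The Hessian of g at 0 is [[0, 0], [0, 0]] with rank 0, so corank 2. A Groebner basis of the Jacobian ideal J(g) in C{x,y} is {x^3, x*y^2, 3*x^2 + y^3}; counting standard monomials gives mu = 7. Corank 2; j^3 = x^3 is a perfect cube, so E-series; the 4-jet and mu = 7 give E_7. Both have type E_7, hence right-equivalent.

Yes.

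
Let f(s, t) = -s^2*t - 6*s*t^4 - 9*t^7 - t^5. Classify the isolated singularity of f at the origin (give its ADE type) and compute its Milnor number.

The Hessian of f at 0 is [[0, 0], [0, 0]] with rank 0, so corank 2. A Groebner basis of the Jacobian ideal J(f) in C{s,t} is {s*t/3 + t^4, s*t^2, s^2 - 5*s*t/3}; counting standard monomials gives mu = 6. Corank 2; j^3 = -s^2*t has shape L^2 M (L != M), so D-series; mu = 6 gives D_6.

Type D6, Milnor number mu = 6.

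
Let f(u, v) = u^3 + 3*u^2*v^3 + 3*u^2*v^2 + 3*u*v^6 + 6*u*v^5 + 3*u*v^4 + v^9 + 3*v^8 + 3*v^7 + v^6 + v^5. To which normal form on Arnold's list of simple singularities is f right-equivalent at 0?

The Hessian of f at 0 is [[0, 0], [0, 0]] with rank 0, so corank 2. A Groebner basis of the Jacobian ideal J(f) in C{u,v} is {u^2/2 + u*v^3 + u*v^2, v^4, u^3, u^2*v - u^2 - 2*u*v^2}; counting standard monomials gives mu = 8. Corank 2; j^3 = u^3 is a perfect cube, so E-series; the 5-jet and mu = 8 give E_8.

E_{8}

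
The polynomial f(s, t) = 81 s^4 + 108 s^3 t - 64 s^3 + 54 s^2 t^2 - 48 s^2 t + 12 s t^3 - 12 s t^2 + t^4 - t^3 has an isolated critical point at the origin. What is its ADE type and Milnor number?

Type E6, Milnor number mu = 6.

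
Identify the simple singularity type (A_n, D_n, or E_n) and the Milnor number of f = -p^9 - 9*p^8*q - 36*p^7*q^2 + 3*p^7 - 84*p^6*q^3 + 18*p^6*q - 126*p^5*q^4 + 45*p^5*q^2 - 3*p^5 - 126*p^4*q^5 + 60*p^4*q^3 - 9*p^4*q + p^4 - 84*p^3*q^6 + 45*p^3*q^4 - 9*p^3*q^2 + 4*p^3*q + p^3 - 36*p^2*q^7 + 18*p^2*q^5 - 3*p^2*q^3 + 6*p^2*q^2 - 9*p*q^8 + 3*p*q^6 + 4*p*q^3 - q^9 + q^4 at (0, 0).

The Hessian of f at 0 is [[0, 0], [0, 0]] with rank 0, so corank 2. A Groebner basis of the Jacobian ideal J(f) in C{p,q} is {q^4, p*q^2 + q^3/3, p^2}; counting standard monomials gives mu = 6. Corank 2; j^3 = p^3 is a perfect cube, so E-series; the 4-jet and mu = 6 give E_6.

Type E_{6}, Milnor number mu = 6.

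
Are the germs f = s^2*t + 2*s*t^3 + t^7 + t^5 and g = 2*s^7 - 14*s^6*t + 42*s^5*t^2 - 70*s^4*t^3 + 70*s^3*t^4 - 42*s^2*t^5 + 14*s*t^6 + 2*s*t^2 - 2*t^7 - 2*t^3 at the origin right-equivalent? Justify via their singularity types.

Yes.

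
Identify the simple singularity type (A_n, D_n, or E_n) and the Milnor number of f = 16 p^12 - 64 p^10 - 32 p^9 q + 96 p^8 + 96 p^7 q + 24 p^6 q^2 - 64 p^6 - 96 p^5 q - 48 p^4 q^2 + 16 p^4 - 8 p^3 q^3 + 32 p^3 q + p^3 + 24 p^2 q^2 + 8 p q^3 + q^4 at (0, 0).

Type E_6, Milnor number mu = 6.

The Hessian of f at 0 is [[0, 0], [0, 0]] with rank 0, so corank 2. A Groebner basis of the Jacobian ideal J(f) in C{p,q} is {q^4, p*q^2 + q^3/6, p^2}; counting standard monomials gives mu = 6. Corank 2; j^3 = p^3 is a perfect cube, so E-series; the 4-jet and mu = 6 give E_6.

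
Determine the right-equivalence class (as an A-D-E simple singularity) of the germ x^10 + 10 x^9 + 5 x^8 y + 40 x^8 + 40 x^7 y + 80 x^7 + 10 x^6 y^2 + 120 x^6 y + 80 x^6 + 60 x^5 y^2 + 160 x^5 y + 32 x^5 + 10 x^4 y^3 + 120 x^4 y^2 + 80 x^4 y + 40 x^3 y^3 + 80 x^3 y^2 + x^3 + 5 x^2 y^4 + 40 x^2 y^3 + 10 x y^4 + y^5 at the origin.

The Hessian of f at 0 has rank 0. Corank 2; j^3 = x^3 is a perfect cube, so E-series; the 5-jet and mu = 8 give E_8.

E_8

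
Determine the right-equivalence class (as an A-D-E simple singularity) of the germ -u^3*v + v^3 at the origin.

The Hessian of f at 0 is [[0, 0], [0, 0]] with rank 0, so corank 2. A Groebner basis of the Jacobian ideal J(f) in C{u,v} is {u^3 - 3*v^2, u^2*v, v^3}; counting standard monomials gives mu = 7. Corank 2; j^3 = v^3 is a perfect cube, so E-series; the 4-jet and mu = 7 give E_7.

E_{7}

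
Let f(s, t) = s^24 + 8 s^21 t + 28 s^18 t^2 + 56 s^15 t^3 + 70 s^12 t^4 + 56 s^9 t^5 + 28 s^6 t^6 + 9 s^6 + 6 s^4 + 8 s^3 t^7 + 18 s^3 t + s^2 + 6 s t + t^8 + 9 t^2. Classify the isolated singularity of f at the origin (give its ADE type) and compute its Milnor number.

Type A_7, Milnor number mu = 7.

The Hessian of f at 0 is [[2, 6], [6, 18]] with rank 1, so corank 1. A Groebner basis of the Jacobian ideal J(f) in C{s,t} is {-s^2/81 - 7*s*t/81 + t^4 - 4*t^2/27, s^3 + s/3 + t, s^2*t - 2*s/27 - 3*t^3 - 2*t/9, s*t^2 + s/81 + 2*t^3 + t/27}; counting standard monomials gives mu = 7. Corank 1: A-series; mu = 7 gives A_7.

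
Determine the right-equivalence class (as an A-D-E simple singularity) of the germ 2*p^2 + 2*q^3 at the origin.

A_2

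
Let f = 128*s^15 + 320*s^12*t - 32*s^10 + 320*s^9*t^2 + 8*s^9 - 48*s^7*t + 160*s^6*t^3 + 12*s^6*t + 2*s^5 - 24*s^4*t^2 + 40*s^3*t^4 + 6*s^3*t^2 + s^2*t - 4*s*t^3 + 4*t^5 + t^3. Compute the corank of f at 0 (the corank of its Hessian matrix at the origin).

The Hessian at 0 is [[0, 0], [0, 0]] of rank 0; hence corank 2.

2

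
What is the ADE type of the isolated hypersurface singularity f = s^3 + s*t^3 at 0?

E_{7}

The Hessian of f at 0 has rank 0. Corank 2; j^3 = s^3 is a perfect cube, so E-series; the 4-jet and mu = 7 give E_7.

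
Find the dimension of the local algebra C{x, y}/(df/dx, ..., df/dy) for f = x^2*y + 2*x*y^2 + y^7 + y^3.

The Hessian of f at 0 is [[0, 0], [0, 0]] with rank 0, so corank 2. A Groebner basis of the Jacobian ideal J(f) in C{x,y} is {x^2/7 + y^6 - y^2/7, x^3 + y^3, x*y + y^2}; counting standard monomials gives mu = 8. Corank 2; j^3 = y*(x + y)^2 has shape L^2 M (L != M), so D-series; mu = 8 gives D_8.

8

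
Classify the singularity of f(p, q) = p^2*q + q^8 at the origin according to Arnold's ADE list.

The Hessian of f at 0 is [[0, 0], [0, 0]] with rank 0, so corank 2. A Groebner basis of the Jacobian ideal J(f) in C{p,q} is {p^2/8 + q^7, p^3, p*q}; counting standard monomials gives mu = 9. Corank 2; j^3 = p^2*q has shape L^2 M (L != M), so D-series; mu = 9 gives D_9.

D9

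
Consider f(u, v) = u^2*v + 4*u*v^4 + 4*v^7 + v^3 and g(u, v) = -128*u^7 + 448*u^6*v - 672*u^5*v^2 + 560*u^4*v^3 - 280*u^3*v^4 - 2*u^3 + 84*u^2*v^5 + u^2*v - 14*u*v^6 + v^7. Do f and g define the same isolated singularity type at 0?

No.

The Hessian of f at 0 is [[0, 0], [0, 0]] with rank 0, so corank 2. A Groebner basis of the Jacobian ideal J(f) in C{u,v} is {v^3, u^2 + 3*v^2, u*v}; counting standard monomials gives mu = 4. Corank 2; j^3 = v*(u^2 + v^2) splits into three distinct lines over C (the quadratic factor has nonzero discriminant), so D_4. The Hessian of g at 0 is [[0, 0], [0, 0]] with rank 0, so corank 2. A Groebner basis of the Jacobian ideal J(g) in C{u,v} is {u*v/14 + v^6, u*v^2, u^2 - u*v/2}; counting standard monomials gives mu = 8. Corank 2; j^3 = -u^2*(2*u - v) has shape L^2 M (L != M), so D-series; mu = 8 gives D_8. f is D_4 but g is D_8, hence not right-equivalent.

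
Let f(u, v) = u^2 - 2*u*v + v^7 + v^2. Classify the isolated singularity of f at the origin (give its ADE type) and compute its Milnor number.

The Hessian of f at 0 has rank 1. Corank 1: A-series; mu = 6 gives A_6.

Type A6, Milnor number mu = 6.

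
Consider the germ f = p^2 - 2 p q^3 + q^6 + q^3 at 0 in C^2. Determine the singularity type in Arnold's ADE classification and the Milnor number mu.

Type A_{2}, Milnor number mu = 2.

The Hessian of f at 0 has rank 1. Corank 1: A-series; mu = 2 gives A_2.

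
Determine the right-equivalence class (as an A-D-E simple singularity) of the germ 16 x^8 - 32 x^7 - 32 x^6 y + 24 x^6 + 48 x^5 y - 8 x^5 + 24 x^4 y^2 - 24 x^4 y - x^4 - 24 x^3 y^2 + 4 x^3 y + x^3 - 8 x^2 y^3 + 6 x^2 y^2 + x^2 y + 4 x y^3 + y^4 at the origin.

D_5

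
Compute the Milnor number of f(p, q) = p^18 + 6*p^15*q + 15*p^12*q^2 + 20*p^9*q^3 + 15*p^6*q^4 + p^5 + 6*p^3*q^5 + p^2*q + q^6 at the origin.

7

The Hessian of f at 0 has rank 0. Corank 2; j^3 = p^2*q has shape L^2 M (L != M), so D-series; mu = 7 gives D_7.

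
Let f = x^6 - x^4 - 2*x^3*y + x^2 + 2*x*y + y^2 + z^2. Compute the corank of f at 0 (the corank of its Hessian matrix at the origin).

The Hessian at 0 is [[2, 2, 0], [2, 2, 0], [0, 0, 2]] of rank 2; hence corank 1.

1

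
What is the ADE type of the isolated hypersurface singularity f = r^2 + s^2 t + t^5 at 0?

The Hessian of f at 0 has rank 1. Corank 2; j^3 = s^2*t has shape L^2 M (L != M), so D-series; mu = 6 gives D_6.

D_6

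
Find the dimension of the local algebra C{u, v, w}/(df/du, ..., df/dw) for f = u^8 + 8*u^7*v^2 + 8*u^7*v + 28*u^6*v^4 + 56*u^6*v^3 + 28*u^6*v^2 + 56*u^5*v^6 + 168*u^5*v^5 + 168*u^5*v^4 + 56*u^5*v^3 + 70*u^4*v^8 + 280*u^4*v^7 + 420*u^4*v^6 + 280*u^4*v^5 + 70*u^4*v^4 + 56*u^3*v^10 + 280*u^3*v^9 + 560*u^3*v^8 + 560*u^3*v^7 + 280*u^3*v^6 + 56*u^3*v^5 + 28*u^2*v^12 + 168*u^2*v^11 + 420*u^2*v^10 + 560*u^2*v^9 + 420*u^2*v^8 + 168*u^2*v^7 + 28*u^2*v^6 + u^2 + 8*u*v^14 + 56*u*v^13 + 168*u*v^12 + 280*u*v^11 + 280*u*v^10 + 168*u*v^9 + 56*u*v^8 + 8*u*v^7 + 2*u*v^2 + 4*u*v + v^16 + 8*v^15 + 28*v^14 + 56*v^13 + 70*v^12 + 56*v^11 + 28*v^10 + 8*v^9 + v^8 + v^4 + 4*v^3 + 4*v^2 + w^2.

7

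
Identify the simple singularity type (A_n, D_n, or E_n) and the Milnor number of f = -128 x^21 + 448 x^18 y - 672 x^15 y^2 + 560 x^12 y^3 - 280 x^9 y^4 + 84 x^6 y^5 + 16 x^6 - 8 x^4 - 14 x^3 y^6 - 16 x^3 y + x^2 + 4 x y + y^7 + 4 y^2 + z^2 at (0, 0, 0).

Type A6, Milnor number mu = 6.

The Hessian of f at 0 has rank 2. Corank 1: A-series; mu = 6 gives A_6.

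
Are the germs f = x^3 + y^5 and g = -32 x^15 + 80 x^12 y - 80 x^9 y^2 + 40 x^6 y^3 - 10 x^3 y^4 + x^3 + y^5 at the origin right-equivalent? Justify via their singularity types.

The Hessian of f at 0 is [[0, 0], [0, 0]] with rank 0, so corank 2. A Groebner basis of the Jacobian ideal J(f) in C{x,y} is {y^4, x^2}; counting standard monomials gives mu = 8. Corank 2; j^3 = x^3 is a perfect cube, so E-series; the 5-jet and mu = 8 give E_8. The Hessian of g at 0 is [[0, 0], [0, 0]] with rank 0, so corank 2. A Groebner basis of the Jacobian ideal J(g) in C{x,y} is {y^4, x^2}; counting standard monomials gives mu = 8. Corank 2; j^3 = x^3 is a perfect cube, so E-series; the 5-jet and mu = 8 give E_8. Both have type E_8, hence right-equivalent.

Yes.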